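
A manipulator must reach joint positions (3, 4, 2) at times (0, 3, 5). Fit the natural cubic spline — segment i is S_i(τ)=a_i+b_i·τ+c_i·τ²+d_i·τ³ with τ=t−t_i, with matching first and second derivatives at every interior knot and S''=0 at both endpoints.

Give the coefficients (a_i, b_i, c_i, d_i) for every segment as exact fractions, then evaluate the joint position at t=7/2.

  seg 0: a=3 b=11/15 c=0 d=-2/45
  seg 1: a=4 b=-7/15 c=-2/5 d=1/15
S(7/2) = 147/40

Δ: Δ0=1/3, Δ1=-1
row 1: diag=10, rhs=-8; c'=1/5, d'=-4/5
back: M1=-4/5
M: M0=0, M1=-4/5, M2=0
seg 0: a=3, c=M0/2=0, d=(M1−M0)/(6·3)=-2/45, b=Δ0−h0·(2M0+M1)/6=11/15
seg 1: a=4, c=M1/2=-2/5, d=(M2−M1)/(6·2)=1/15, b=Δ1−h1·(2M1+M2)/6=-7/15
t_q=7/2 → seg 1, τ=1/2; S=4+-7/15·τ+-2/5·τ²+1/15·τ³=147/40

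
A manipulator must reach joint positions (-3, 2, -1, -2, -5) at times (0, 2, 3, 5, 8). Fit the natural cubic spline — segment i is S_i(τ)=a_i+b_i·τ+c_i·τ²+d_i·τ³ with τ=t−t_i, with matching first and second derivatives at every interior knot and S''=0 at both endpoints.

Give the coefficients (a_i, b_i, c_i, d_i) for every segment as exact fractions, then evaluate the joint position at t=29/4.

Δ: Δ0=5/2, Δ1=-3, Δ2=-1/2, Δ3=-1
row 1: diag=6, rhs=-33; c'=1/6, d'=-11/2
row 2: denom=6−1·1/6=35/6; d'=(15−1·-11/2)/(35/6)=123/35
row 3: denom=10−2·12/35=326/35; d'=(-3−2·123/35)/(326/35)=-351/326
back: M3=-351/326
back: M2=123/35−12/35·-351/326=633/163
back: M1=-11/2−1/6·633/163=-1002/163
M: M0=0, M1=-1002/163, M2=633/163, M3=-351/326, M4=0
seg 0: a=-3, c=M0/2=0, d=(M1−M0)/(6·2)=-167/326, b=Δ0−h0·(2M0+M1)/6=1483/326
seg 1: a=2, c=M1/2=-501/163, d=(M2−M1)/(6·1)=545/326, b=Δ1−h1·(2M1+M2)/6=-521/326
seg 2: a=-1, c=M2/2=633/326, d=(M3−M2)/(6·2)=-539/1304, b=Δ2−h2·(2M2+M3)/6=-445/163
seg 3: a=-2, c=M3/2=-351/652, d=(M4−M3)/(6·3)=39/652, b=Δ3−h3·(2M3+M4)/6=25/326
t_q=29/4 → seg 3, τ=9/4; S=-2+25/326·τ+-351/652·τ²+39/652·τ³=-161549/41728

  seg 0: a=-3 b=1483/326 c=0 d=-167/326
  seg 1: a=2 b=-521/326 c=-501/163 d=545/326
  seg 2: a=-1 b=-445/163 c=633/326 d=-539/1304
  seg 3: a=-2 b=25/326 c=-351/652 d=39/652
S(29/4) = -161549/41728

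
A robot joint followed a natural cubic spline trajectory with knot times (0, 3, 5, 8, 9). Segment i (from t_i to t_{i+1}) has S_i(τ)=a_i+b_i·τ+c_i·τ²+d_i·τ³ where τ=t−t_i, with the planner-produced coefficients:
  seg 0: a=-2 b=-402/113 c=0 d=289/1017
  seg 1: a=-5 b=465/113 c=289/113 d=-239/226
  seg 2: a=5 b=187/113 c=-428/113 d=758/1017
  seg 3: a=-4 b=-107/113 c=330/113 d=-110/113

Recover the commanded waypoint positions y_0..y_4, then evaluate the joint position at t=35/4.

y_0 = S_0(0) = a_0 = -2
y_1 = S_1(0) = a_1 = -5
y_2 = S_2(0) = a_2 = 5
y_3 = S_3(0) = a_3 = -4
y_4 = S_3(1) = -3
t_q=35/4 is in segment 3 (τ=3/4); S_3(τ)=-12577/3616

y_0=-2 y_1=-5 y_2=5 y_3=-4 y_4=-3
S(35/4) = -12577/3616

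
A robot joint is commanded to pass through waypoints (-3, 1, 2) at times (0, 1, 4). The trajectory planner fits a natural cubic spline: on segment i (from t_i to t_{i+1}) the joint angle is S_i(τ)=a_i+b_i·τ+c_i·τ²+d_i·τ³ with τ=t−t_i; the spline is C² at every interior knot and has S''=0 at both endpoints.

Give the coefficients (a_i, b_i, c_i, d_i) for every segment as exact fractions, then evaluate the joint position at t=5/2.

Δ: Δ0=4, Δ1=1/3
row 1: diag=8, rhs=-22; c'=3/8, d'=-11/4
back: M1=-11/4
M: M0=0, M1=-11/4, M2=0
seg 0: a=-3, c=M0/2=0, d=(M1−M0)/(6·1)=-11/24, b=Δ0−h0·(2M0+M1)/6=107/24
seg 1: a=1, c=M1/2=-11/8, d=(M2−M1)/(6·3)=11/72, b=Δ1−h1·(2M1+M2)/6=37/12
t_q=5/2 → seg 1, τ=3/2; S=1+37/12·τ+-11/8·τ²+11/72·τ³=195/64

  seg 0: a=-3 b=107/24 c=0 d=-11/24
  seg 1: a=1 b=37/12 c=-11/8 d=11/72
S(5/2) = 195/64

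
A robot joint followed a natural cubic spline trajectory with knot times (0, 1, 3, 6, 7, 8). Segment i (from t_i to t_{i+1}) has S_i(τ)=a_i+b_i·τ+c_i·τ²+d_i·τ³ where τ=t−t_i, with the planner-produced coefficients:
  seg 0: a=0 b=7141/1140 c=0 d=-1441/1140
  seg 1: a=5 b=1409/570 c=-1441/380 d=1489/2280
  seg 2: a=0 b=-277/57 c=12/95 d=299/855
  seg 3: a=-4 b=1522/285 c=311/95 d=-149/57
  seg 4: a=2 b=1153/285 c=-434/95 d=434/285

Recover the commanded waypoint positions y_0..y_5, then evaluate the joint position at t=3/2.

y_0=0 y_1=5 y_2=0 y_3=-4 y_4=2 y_5=3
S(3/2) = 32647/6080

y_0 = S_0(0) = a_0 = 0
y_1 = S_1(0) = a_1 = 5
y_2 = S_2(0) = a_2 = 0
y_3 = S_3(0) = a_3 = -4
y_4 = S_4(0) = a_4 = 2
y_5 = S_4(1) = 3
t_q=3/2 is in segment 1 (τ=1/2); S_1(τ)=32647/6080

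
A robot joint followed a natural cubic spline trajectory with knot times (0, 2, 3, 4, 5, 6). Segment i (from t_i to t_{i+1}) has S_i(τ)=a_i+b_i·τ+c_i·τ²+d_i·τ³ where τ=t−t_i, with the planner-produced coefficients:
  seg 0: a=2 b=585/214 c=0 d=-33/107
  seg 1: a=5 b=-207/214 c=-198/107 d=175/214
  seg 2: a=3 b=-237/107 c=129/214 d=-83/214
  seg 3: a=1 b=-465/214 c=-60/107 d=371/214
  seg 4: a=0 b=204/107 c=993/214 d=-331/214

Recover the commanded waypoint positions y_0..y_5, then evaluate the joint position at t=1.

y_0 = S_0(0) = a_0 = 2
y_1 = S_1(0) = a_1 = 5
y_2 = S_2(0) = a_2 = 3
y_3 = S_3(0) = a_3 = 1
y_4 = S_4(0) = a_4 = 0
y_5 = S_4(1) = 5
t_q=1 is in segment 0 (τ=1); S_0(τ)=947/214

y_0=2 y_1=5 y_2=3 y_3=1 y_4=0 y_5=5
S(1) = 947/214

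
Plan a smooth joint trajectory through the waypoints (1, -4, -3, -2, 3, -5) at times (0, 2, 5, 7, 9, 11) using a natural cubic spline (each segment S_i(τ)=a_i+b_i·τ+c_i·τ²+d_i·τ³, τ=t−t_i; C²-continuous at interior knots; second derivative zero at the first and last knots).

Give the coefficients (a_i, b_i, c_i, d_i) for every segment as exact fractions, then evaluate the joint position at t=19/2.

  seg 0: a=1 b=-4907/1542 c=0 d=263/1542
  seg 1: a=-4 b=-1751/1542 c=263/257 d=-823/4626
  seg 2: a=-3 b=155/771 c=-297/514 d=2243/6168
  seg 3: a=-2 b=3475/1542 c=1649/1028 d=-4567/6168
  seg 4: a=3 b=-166/771 c=-1459/514 d=1459/3084
S(19/2) = 18437/8224

Δ: Δ0=-5/2, Δ1=1/3, Δ2=1/2, Δ3=5/2, Δ4=-4
row 1: diag=10, rhs=17; c'=3/10, d'=17/10
row 2: denom=10−3·3/10=91/10; d'=(1−3·17/10)/(91/10)=-41/91
row 3: denom=8−2·20/91=688/91; d'=(12−2·-41/91)/(688/91)=587/344
row 4: denom=8−2·91/344=1285/172; d'=(-39−2·587/344)/(1285/172)=-1459/257
back: M4=-1459/257
back: M3=587/344−91/344·-1459/257=1649/514
back: M2=-41/91−20/91·1649/514=-297/257
back: M1=17/10−3/10·-297/257=526/257
M: M0=0, M1=526/257, M2=-297/257, M3=1649/514, M4=-1459/257, M5=0
seg 0: a=1, c=M0/2=0, d=(M1−M0)/(6·2)=263/1542, b=Δ0−h0·(2M0+M1)/6=-4907/1542
seg 1: a=-4, c=M1/2=263/257, d=(M2−M1)/(6·3)=-823/4626, b=Δ1−h1·(2M1+M2)/6=-1751/1542
seg 2: a=-3, c=M2/2=-297/514, d=(M3−M2)/(6·2)=2243/6168, b=Δ2−h2·(2M2+M3)/6=155/771
seg 3: a=-2, c=M3/2=1649/1028, d=(M4−M3)/(6·2)=-4567/6168, b=Δ3−h3·(2M3+M4)/6=3475/1542
seg 4: a=3, c=M4/2=-1459/514, d=(M5−M4)/(6·2)=1459/3084, b=Δ4−h4·(2M4+M5)/6=-166/771
t_q=19/2 → seg 4, τ=1/2; S=3+-166/771·τ+-1459/514·τ²+1459/3084·τ³=18437/8224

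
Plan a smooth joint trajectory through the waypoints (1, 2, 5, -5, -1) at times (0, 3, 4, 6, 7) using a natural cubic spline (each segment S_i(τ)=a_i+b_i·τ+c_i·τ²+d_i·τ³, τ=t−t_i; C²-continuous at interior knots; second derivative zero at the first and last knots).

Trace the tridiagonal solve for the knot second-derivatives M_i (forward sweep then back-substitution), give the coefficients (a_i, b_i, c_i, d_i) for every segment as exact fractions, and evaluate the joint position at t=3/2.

  seg 0: a=1 b=-556/375 c=0 d=227/1125
  seg 1: a=2 b=1487/375 c=227/125 d=-1043/375
  seg 2: a=5 b=-56/75 c=-816/125 d=3301/1500
  seg 3: a=-5 b=-169/375 c=1669/250 d=-1669/750
S(3/2) = -543/1000

Δ: Δ0=1/3, Δ1=3, Δ2=-5, Δ3=4
row 1: diag=8, rhs=16; c'=1/8, d'=2
row 2: denom=6−1·1/8=47/8; d'=(-48−1·2)/(47/8)=-400/47
row 3: denom=6−2·16/47=250/47; d'=(54−2·-400/47)/(250/47)=1669/125
back: M3=1669/125
back: M2=-400/47−16/47·1669/125=-1632/125
back: M1=2−1/8·-1632/125=454/125
M: M0=0, M1=454/125, M2=-1632/125, M3=1669/125, M4=0
seg 0: a=1, c=M0/2=0, d=(M1−M0)/(6·3)=227/1125, b=Δ0−h0·(2M0+M1)/6=-556/375
seg 1: a=2, c=M1/2=227/125, d=(M2−M1)/(6·1)=-1043/375, b=Δ1−h1·(2M1+M2)/6=1487/375
seg 2: a=5, c=M2/2=-816/125, d=(M3−M2)/(6·2)=3301/1500, b=Δ2−h2·(2M2+M3)/6=-56/75
seg 3: a=-5, c=M3/2=1669/250, d=(M4−M3)/(6·1)=-1669/750, b=Δ3−h3·(2M3+M4)/6=-169/375
t_q=3/2 → seg 0, τ=3/2; S=1+-556/375·τ+0·τ²+227/1125·τ³=-543/1000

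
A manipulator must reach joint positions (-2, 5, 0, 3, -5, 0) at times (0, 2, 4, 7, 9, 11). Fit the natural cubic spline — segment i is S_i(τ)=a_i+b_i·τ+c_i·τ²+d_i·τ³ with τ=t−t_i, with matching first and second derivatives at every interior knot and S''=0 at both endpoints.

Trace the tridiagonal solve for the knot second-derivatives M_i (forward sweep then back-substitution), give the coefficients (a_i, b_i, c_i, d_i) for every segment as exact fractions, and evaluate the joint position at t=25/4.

  seg 0: a=-2 b=7039/1300 c=0 d=-2489/5200
  seg 1: a=5 b=-107/325 c=-7467/2600 d=929/1040
  seg 2: a=0 b=-1427/1300 c=1617/650 d=-31/52
  seg 3: a=3 b=-737/325 c=-3741/1300 d=523/520
  seg 4: a=-5 b=-1111/650 c=1026/325 d=-171/325
S(25/4) = 277353/83200

Δ: Δ0=7/2, Δ1=-5/2, Δ2=1, Δ3=-4, Δ4=5/2
row 1: diag=8, rhs=-36; c'=1/4, d'=-9/2
row 2: denom=10−2·1/4=19/2; d'=(21−2·-9/2)/(19/2)=60/19
row 3: denom=10−3·6/19=172/19; d'=(-30−3·60/19)/(172/19)=-375/86
row 4: denom=8−2·19/86=325/43; d'=(39−2·-375/86)/(325/43)=2052/325
back: M4=2052/325
back: M3=-375/86−19/86·2052/325=-3741/650
back: M2=60/19−6/19·-3741/650=1617/325
back: M1=-9/2−1/4·1617/325=-7467/1300
M: M0=0, M1=-7467/1300, M2=1617/325, M3=-3741/650, M4=2052/325, M5=0
seg 0: a=-2, c=M0/2=0, d=(M1−M0)/(6·2)=-2489/5200, b=Δ0−h0·(2M0+M1)/6=7039/1300
seg 1: a=5, c=M1/2=-7467/2600, d=(M2−M1)/(6·2)=929/1040, b=Δ1−h1·(2M1+M2)/6=-107/325
seg 2: a=0, c=M2/2=1617/650, d=(M3−M2)/(6·3)=-31/52, b=Δ2−h2·(2M2+M3)/6=-1427/1300
seg 3: a=3, c=M3/2=-3741/1300, d=(M4−M3)/(6·2)=523/520, b=Δ3−h3·(2M3+M4)/6=-737/325
seg 4: a=-5, c=M4/2=1026/325, d=(M5−M4)/(6·2)=-171/325, b=Δ4−h4·(2M4+M5)/6=-1111/650
t_q=25/4 → seg 2, τ=9/4; S=0+-1427/1300·τ+1617/650·τ²+-31/52·τ³=277353/83200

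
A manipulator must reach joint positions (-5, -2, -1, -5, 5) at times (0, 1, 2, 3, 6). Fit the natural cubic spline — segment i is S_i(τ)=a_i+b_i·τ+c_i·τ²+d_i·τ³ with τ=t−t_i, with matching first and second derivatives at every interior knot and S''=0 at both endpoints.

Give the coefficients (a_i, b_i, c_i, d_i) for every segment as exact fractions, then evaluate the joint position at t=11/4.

  seg 0: a=-5 b=272/87 c=0 d=-11/87
  seg 1: a=-2 b=239/87 c=-11/29 d=-119/87
  seg 2: a=-1 b=-184/87 c=-130/29 d=226/87
  seg 3: a=-5 b=-286/87 c=96/29 d=-32/87
S(11/4) = -3723/928

Δ: Δ0=3, Δ1=1, Δ2=-4, Δ3=10/3
row 1: diag=4, rhs=-12; c'=1/4, d'=-3
row 2: denom=4−1·1/4=15/4; d'=(-30−1·-3)/(15/4)=-36/5
row 3: denom=8−1·4/15=116/15; d'=(44−1·-36/5)/(116/15)=192/29
back: M3=192/29
back: M2=-36/5−4/15·192/29=-260/29
back: M1=-3−1/4·-260/29=-22/29
M: M0=0, M1=-22/29, M2=-260/29, M3=192/29, M4=0
seg 0: a=-5, c=M0/2=0, d=(M1−M0)/(6·1)=-11/87, b=Δ0−h0·(2M0+M1)/6=272/87
seg 1: a=-2, c=M1/2=-11/29, d=(M2−M1)/(6·1)=-119/87, b=Δ1−h1·(2M1+M2)/6=239/87
seg 2: a=-1, c=M2/2=-130/29, d=(M3−M2)/(6·1)=226/87, b=Δ2−h2·(2M2+M3)/6=-184/87
seg 3: a=-5, c=M3/2=96/29, d=(M4−M3)/(6·3)=-32/87, b=Δ3−h3·(2M3+M4)/6=-286/87
t_q=11/4 → seg 2, τ=3/4; S=-1+-184/87·τ+-130/29·τ²+226/87·τ³=-3723/928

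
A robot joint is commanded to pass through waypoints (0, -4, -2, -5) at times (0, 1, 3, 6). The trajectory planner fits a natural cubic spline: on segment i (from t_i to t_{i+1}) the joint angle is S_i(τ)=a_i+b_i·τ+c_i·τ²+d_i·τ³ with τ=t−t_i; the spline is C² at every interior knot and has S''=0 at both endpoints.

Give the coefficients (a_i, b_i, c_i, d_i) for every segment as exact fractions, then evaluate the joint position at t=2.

  seg 0: a=0 b=-139/28 c=0 d=27/28
  seg 1: a=-4 b=-29/14 c=81/28 d=-19/28
  seg 2: a=-2 b=19/14 c=-33/28 d=11/84
S(2) = -27/7

Δ: Δ0=-4, Δ1=1, Δ2=-1
row 1: diag=6, rhs=30; c'=1/3, d'=5
row 2: denom=10−2·1/3=28/3; d'=(-12−2·5)/(28/3)=-33/14
back: M2=-33/14
back: M1=5−1/3·-33/14=81/14
M: M0=0, M1=81/14, M2=-33/14, M3=0
seg 0: a=0, c=M0/2=0, d=(M1−M0)/(6·1)=27/28, b=Δ0−h0·(2M0+M1)/6=-139/28
seg 1: a=-4, c=M1/2=81/28, d=(M2−M1)/(6·2)=-19/28, b=Δ1−h1·(2M1+M2)/6=-29/14
seg 2: a=-2, c=M2/2=-33/28, d=(M3−M2)/(6·3)=11/84, b=Δ2−h2·(2M2+M3)/6=19/14
t_q=2 → seg 1, τ=1; S=-4+-29/14·τ+81/28·τ²+-19/28·τ³=-27/7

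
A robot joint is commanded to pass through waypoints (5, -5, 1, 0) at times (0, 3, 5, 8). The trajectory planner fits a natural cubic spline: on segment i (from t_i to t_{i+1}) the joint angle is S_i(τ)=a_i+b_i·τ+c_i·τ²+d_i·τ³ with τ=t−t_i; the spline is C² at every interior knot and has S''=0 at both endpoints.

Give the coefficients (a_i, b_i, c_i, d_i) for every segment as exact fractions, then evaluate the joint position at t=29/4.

  seg 0: a=5 b=-265/48 c=0 d=35/144
  seg 1: a=-5 b=25/24 c=35/16 d=-29/48
  seg 2: a=1 b=61/24 c=-23/16 d=23/144
S(29/4) = 1291/1024

Δ: Δ0=-10/3, Δ1=3, Δ2=-1/3
row 1: diag=10, rhs=38; c'=1/5, d'=19/5
row 2: denom=10−2·1/5=48/5; d'=(-20−2·19/5)/(48/5)=-23/8
back: M2=-23/8
back: M1=19/5−1/5·-23/8=35/8
M: M0=0, M1=35/8, M2=-23/8, M3=0
seg 0: a=5, c=M0/2=0, d=(M1−M0)/(6·3)=35/144, b=Δ0−h0·(2M0+M1)/6=-265/48
seg 1: a=-5, c=M1/2=35/16, d=(M2−M1)/(6·2)=-29/48, b=Δ1−h1·(2M1+M2)/6=25/24
seg 2: a=1, c=M2/2=-23/16, d=(M3−M2)/(6·3)=23/144, b=Δ2−h2·(2M2+M3)/6=61/24
t_q=29/4 → seg 2, τ=9/4; S=1+61/24·τ+-23/16·τ²+23/144·τ³=1291/1024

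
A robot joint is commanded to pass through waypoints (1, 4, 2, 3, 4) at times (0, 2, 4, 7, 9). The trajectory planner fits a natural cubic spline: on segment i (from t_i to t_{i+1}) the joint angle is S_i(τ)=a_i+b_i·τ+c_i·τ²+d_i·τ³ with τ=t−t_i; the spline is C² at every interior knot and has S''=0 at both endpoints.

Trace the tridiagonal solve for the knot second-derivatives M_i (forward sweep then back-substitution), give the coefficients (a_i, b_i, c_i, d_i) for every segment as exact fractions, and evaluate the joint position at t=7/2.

Δ: Δ0=3/2, Δ1=-1, Δ2=1/3, Δ3=1/2
row 1: diag=8, rhs=-15; c'=1/4, d'=-15/8
row 2: denom=10−2·1/4=19/2; d'=(8−2·-15/8)/(19/2)=47/38
row 3: denom=10−3·6/19=172/19; d'=(1−3·47/38)/(172/19)=-103/344
back: M3=-103/344
back: M2=47/38−6/19·-103/344=229/172
back: M1=-15/8−1/4·229/172=-1519/688
M: M0=0, M1=-1519/688, M2=229/172, M3=-103/344, M4=0
seg 0: a=1, c=M0/2=0, d=(M1−M0)/(6·2)=-1519/8256, b=Δ0−h0·(2M0+M1)/6=4615/2064
seg 1: a=4, c=M1/2=-1519/1376, d=(M2−M1)/(6·2)=2435/8256, b=Δ1−h1·(2M1+M2)/6=29/1032
seg 2: a=2, c=M2/2=229/344, d=(M3−M2)/(6·3)=-187/2064, b=Δ2−h2·(2M2+M3)/6=-1751/2064
seg 3: a=3, c=M3/2=-103/688, d=(M4−M3)/(6·2)=103/4128, b=Δ3−h3·(2M3+M4)/6=361/516
t_q=7/2 → seg 1, τ=3/2; S=4+29/1032·τ+-1519/1376·τ²+2435/8256·τ³=56223/22016

  seg 0: a=1 b=4615/2064 c=0 d=-1519/8256
  seg 1: a=4 b=29/1032 c=-1519/1376 d=2435/8256
  seg 2: a=2 b=-1751/2064 c=229/344 d=-187/2064
  seg 3: a=3 b=361/516 c=-103/688 d=103/4128
S(7/2) = 56223/22016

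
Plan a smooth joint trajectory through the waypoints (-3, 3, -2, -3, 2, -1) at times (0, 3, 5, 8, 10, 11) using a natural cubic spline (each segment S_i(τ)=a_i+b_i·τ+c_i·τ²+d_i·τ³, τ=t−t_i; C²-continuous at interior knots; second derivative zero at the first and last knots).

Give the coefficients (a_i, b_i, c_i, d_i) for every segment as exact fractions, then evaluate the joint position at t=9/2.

Δ: Δ0=2, Δ1=-5/2, Δ2=-1/3, Δ3=5/2, Δ4=-3
row 1: diag=10, rhs=-27; c'=1/5, d'=-27/10
row 2: denom=10−2·1/5=48/5; d'=(13−2·-27/10)/(48/5)=23/12
row 3: denom=10−3·5/16=145/16; d'=(17−3·23/12)/(145/16)=36/29
row 4: denom=6−2·32/145=806/145; d'=(-33−2·36/29)/(806/145)=-5145/806
back: M4=-5145/806
back: M3=36/29−32/145·-5145/806=1068/403
back: M2=23/12−5/16·1068/403=1316/1209
back: M1=-27/10−1/5·1316/1209=-7055/2418
M: M0=0, M1=-7055/2418, M2=1316/1209, M3=1068/403, M4=-5145/806, M5=0
seg 0: a=-3, c=M0/2=0, d=(M1−M0)/(6·3)=-7055/43524, b=Δ0−h0·(2M0+M1)/6=16727/4836
seg 1: a=3, c=M1/2=-7055/4836, d=(M2−M1)/(6·2)=3229/9672, b=Δ1−h1·(2M1+M2)/6=-2219/2418
seg 2: a=-2, c=M2/2=658/1209, d=(M3−M2)/(6·3)=944/10881, b=Δ2−h2·(2M2+M3)/6=-1107/403
seg 3: a=-3, c=M3/2=534/403, d=(M4−M3)/(6·2)=-2427/3224, b=Δ3−h3·(2M3+M4)/6=1153/403
seg 4: a=2, c=M4/2=-5145/1612, d=(M5−M4)/(6·1)=1715/1612, b=Δ4−h4·(2M4+M5)/6=-703/806
t_q=9/2 → seg 1, τ=3/2; S=3+-2219/2418·τ+-7055/4836·τ²+3229/9672·τ³=-13727/25792

  seg 0: a=-3 b=16727/4836 c=0 d=-7055/43524
  seg 1: a=3 b=-2219/2418 c=-7055/4836 d=3229/9672
  seg 2: a=-2 b=-1107/403 c=658/1209 d=944/10881
  seg 3: a=-3 b=1153/403 c=534/403 d=-2427/3224
  seg 4: a=2 b=-703/806 c=-5145/1612 d=1715/1612
S(9/2) = -13727/25792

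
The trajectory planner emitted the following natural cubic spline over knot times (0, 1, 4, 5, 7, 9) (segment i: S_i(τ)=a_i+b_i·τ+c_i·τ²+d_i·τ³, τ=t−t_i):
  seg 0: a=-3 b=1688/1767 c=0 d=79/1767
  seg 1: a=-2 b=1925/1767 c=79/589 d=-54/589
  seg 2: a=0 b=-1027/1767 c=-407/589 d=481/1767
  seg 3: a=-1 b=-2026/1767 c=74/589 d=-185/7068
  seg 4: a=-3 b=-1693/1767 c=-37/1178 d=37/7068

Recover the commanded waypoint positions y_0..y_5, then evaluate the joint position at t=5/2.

y_0=-3 y_1=-2 y_2=0 y_3=-1 y_4=-3 y_5=-5
S(5/2) = -220/589

y_0 = S_0(0) = a_0 = -3
y_1 = S_1(0) = a_1 = -2
y_2 = S_2(0) = a_2 = 0
y_3 = S_3(0) = a_3 = -1
y_4 = S_4(0) = a_4 = -3
y_5 = S_4(2) = -5
t_q=5/2 is in segment 1 (τ=3/2); S_1(τ)=-220/589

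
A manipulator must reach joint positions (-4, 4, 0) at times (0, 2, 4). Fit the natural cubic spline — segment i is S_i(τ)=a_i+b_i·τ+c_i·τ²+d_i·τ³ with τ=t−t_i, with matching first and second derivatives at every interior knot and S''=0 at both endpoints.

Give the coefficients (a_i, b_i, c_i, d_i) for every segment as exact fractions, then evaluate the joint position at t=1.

Δ: Δ0=4, Δ1=-2
row 1: diag=8, rhs=-36; c'=1/4, d'=-9/2
back: M1=-9/2
M: M0=0, M1=-9/2, M2=0
seg 0: a=-4, c=M0/2=0, d=(M1−M0)/(6·2)=-3/8, b=Δ0−h0·(2M0+M1)/6=11/2
seg 1: a=4, c=M1/2=-9/4, d=(M2−M1)/(6·2)=3/8, b=Δ1−h1·(2M1+M2)/6=1
t_q=1 → seg 0, τ=1; S=-4+11/2·τ+0·τ²+-3/8·τ³=9/8

  seg 0: a=-4 b=11/2 c=0 d=-3/8
  seg 1: a=4 b=1 c=-9/4 d=3/8
S(1) = 9/8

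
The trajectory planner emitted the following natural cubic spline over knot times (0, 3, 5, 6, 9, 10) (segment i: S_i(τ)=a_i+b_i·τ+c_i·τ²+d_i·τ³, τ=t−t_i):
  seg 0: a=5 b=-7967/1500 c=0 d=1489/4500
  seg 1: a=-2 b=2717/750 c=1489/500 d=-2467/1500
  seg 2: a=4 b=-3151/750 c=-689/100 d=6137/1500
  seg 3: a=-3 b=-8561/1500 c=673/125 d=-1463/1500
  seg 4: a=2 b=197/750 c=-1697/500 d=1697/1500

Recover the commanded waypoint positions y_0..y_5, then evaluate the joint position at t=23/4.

y_0=5 y_1=-2 y_2=4 y_3=-3 y_4=2 y_5=0
S(23/4) = -41619/32000

y_0 = S_0(0) = a_0 = 5
y_1 = S_1(0) = a_1 = -2
y_2 = S_2(0) = a_2 = 4
y_3 = S_3(0) = a_3 = -3
y_4 = S_4(0) = a_4 = 2
y_5 = S_4(1) = 0
t_q=23/4 is in segment 2 (τ=3/4); S_2(τ)=-41619/32000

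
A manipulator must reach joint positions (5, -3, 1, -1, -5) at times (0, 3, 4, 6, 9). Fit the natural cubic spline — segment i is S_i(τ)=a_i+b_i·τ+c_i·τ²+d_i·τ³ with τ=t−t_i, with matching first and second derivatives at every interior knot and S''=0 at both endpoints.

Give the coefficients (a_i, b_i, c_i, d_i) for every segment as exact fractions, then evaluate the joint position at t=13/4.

  seg 0: a=5 b=-406/73 c=0 d=634/1971
  seg 1: a=-3 b=228/73 c=634/219 d=-442/219
  seg 2: a=1 b=626/219 c=-692/219 d=539/876
  seg 3: a=-1 b=-175/73 c=233/438 d=-233/3942
S(13/4) = -4835/2336

Δ: Δ0=-8/3, Δ1=4, Δ2=-1, Δ3=-4/3
row 1: diag=8, rhs=40; c'=1/8, d'=5
row 2: denom=6−1·1/8=47/8; d'=(-30−1·5)/(47/8)=-280/47
row 3: denom=10−2·16/47=438/47; d'=(-2−2·-280/47)/(438/47)=233/219
back: M3=233/219
back: M2=-280/47−16/47·233/219=-1384/219
back: M1=5−1/8·-1384/219=1268/219
M: M0=0, M1=1268/219, M2=-1384/219, M3=233/219, M4=0
seg 0: a=5, c=M0/2=0, d=(M1−M0)/(6·3)=634/1971, b=Δ0−h0·(2M0+M1)/6=-406/73
seg 1: a=-3, c=M1/2=634/219, d=(M2−M1)/(6·1)=-442/219, b=Δ1−h1·(2M1+M2)/6=228/73
seg 2: a=1, c=M2/2=-692/219, d=(M3−M2)/(6·2)=539/876, b=Δ2−h2·(2M2+M3)/6=626/219
seg 3: a=-1, c=M3/2=233/438, d=(M4−M3)/(6·3)=-233/3942, b=Δ3−h3·(2M3+M4)/6=-175/73
t_q=13/4 → seg 1, τ=1/4; S=-3+228/73·τ+634/219·τ²+-442/219·τ³=-4835/2336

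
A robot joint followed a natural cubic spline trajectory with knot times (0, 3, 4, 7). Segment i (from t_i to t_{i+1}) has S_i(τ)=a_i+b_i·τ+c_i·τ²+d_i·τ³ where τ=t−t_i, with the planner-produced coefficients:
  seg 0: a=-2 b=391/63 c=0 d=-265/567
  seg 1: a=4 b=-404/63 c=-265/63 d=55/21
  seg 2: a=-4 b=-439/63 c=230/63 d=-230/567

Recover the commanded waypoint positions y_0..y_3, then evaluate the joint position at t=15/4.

y_0 = S_0(0) = a_0 = -2
y_1 = S_1(0) = a_1 = 4
y_2 = S_2(0) = a_2 = -4
y_3 = S_2(3) = -3
t_q=15/4 is in segment 1 (τ=3/4); S_1(τ)=-2783/1344

y_0=-2 y_1=4 y_2=-4 y_3=-3
S(15/4) = -2783/1344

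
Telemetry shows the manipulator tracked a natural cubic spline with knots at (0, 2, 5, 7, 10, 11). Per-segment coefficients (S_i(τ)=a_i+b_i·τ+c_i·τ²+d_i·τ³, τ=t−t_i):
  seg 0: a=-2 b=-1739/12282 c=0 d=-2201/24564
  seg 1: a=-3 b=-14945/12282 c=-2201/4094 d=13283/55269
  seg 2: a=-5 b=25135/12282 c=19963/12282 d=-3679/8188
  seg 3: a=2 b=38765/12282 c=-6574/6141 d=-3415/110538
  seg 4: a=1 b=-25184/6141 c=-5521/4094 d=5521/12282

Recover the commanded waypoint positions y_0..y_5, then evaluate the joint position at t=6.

y_0=-2 y_1=-3 y_2=-5 y_3=2 y_4=1 y_5=-4
S(6) = -43661/24564

y_0 = S_0(0) = a_0 = -2
y_1 = S_1(0) = a_1 = -3
y_2 = S_2(0) = a_2 = -5
y_3 = S_3(0) = a_3 = 2
y_4 = S_4(0) = a_4 = 1
y_5 = S_4(1) = -4
t_q=6 is in segment 2 (τ=1); S_2(τ)=-43661/24564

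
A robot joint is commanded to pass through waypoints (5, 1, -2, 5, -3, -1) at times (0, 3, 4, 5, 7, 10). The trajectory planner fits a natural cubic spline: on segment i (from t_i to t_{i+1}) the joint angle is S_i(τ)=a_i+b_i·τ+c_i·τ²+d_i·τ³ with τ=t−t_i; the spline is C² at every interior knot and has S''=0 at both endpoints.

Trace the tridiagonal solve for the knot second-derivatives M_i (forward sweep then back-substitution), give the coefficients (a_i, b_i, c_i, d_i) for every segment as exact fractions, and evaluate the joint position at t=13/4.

Δ: Δ0=-4/3, Δ1=-3, Δ2=7, Δ3=-4, Δ4=2/3
row 1: diag=8, rhs=-10; c'=1/8, d'=-5/4
row 2: denom=4−1·1/8=31/8; d'=(60−1·-5/4)/(31/8)=490/31
row 3: denom=6−1·8/31=178/31; d'=(-66−1·490/31)/(178/31)=-1268/89
row 4: denom=10−2·31/89=828/89; d'=(28−2·-1268/89)/(828/89)=419/69
back: M4=419/69
back: M3=-1268/89−31/89·419/69=-1129/69
back: M2=490/31−8/31·-1129/69=1382/69
back: M1=-5/4−1/8·1382/69=-259/69
M: M0=0, M1=-259/69, M2=1382/69, M3=-1129/69, M4=419/69, M5=0
seg 0: a=5, c=M0/2=0, d=(M1−M0)/(6·3)=-259/1242, b=Δ0−h0·(2M0+M1)/6=25/46
seg 1: a=1, c=M1/2=-259/138, d=(M2−M1)/(6·1)=547/138, b=Δ1−h1·(2M1+M2)/6=-117/23
seg 2: a=-2, c=M2/2=691/69, d=(M3−M2)/(6·1)=-279/46, b=Δ2−h2·(2M2+M3)/6=421/138
seg 3: a=5, c=M3/2=-1129/138, d=(M4−M3)/(6·2)=43/23, b=Δ3−h3·(2M3+M4)/6=337/69
seg 4: a=-3, c=M4/2=419/138, d=(M5−M4)/(6·3)=-419/1242, b=Δ4−h4·(2M4+M5)/6=-373/69
t_q=13/4 → seg 1, τ=1/4; S=1+-117/23·τ+-259/138·τ²+547/138·τ³=-963/2944

  seg 0: a=5 b=25/46 c=0 d=-259/1242
  seg 1: a=1 b=-117/23 c=-259/138 d=547/138
  seg 2: a=-2 b=421/138 c=691/69 d=-279/46
  seg 3: a=5 b=337/69 c=-1129/138 d=43/23
  seg 4: a=-3 b=-373/69 c=419/138 d=-419/1242
S(13/4) = -963/2944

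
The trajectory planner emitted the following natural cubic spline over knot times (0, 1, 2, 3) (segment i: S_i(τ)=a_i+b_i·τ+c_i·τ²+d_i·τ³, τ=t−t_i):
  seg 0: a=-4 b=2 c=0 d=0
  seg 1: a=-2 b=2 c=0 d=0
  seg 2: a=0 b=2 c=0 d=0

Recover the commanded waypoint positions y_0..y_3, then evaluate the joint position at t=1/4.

y_0=-4 y_1=-2 y_2=0 y_3=2
S(1/4) = -7/2

y_0 = S_0(0) = a_0 = -4
y_1 = S_1(0) = a_1 = -2
y_2 = S_2(0) = a_2 = 0
y_3 = S_2(1) = 2
t_q=1/4 is in segment 0 (τ=1/4); S_0(τ)=-7/2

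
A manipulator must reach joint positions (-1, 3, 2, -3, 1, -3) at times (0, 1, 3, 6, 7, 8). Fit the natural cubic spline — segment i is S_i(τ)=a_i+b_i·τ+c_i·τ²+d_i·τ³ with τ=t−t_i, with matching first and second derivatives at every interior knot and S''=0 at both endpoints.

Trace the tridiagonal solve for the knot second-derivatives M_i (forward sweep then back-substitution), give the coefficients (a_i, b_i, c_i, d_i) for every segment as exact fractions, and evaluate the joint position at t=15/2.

Δ: Δ0=4, Δ1=-1/2, Δ2=-5/3, Δ3=4, Δ4=-4
row 1: diag=6, rhs=-27; c'=1/3, d'=-9/2
row 2: denom=10−2·1/3=28/3; d'=(-7−2·-9/2)/(28/3)=3/14
row 3: denom=8−3·9/28=197/28; d'=(34−3·3/14)/(197/28)=934/197
row 4: denom=4−1·28/197=760/197; d'=(-48−1·934/197)/(760/197)=-1039/76
back: M4=-1039/76
back: M3=934/197−28/197·-1039/76=127/19
back: M2=3/14−9/28·127/19=-147/76
back: M1=-9/2−1/3·-147/76=-293/76
M: M0=0, M1=-293/76, M2=-147/76, M3=127/19, M4=-1039/76, M5=0
seg 0: a=-1, c=M0/2=0, d=(M1−M0)/(6·1)=-293/456, b=Δ0−h0·(2M0+M1)/6=2117/456
seg 1: a=3, c=M1/2=-293/152, d=(M2−M1)/(6·2)=73/456, b=Δ1−h1·(2M1+M2)/6=619/228
seg 2: a=2, c=M2/2=-147/152, d=(M3−M2)/(6·3)=655/1368, b=Δ2−h2·(2M2+M3)/6=-701/228
seg 3: a=-3, c=M3/2=127/38, d=(M4−M3)/(6·1)=-1547/456, b=Δ3−h3·(2M3+M4)/6=1847/456
seg 4: a=1, c=M4/2=-1039/152, d=(M5−M4)/(6·1)=1039/456, b=Δ4−h4·(2M4+M5)/6=127/228
t_q=15/2 → seg 4, τ=1/2; S=1+127/228·τ+-1039/152·τ²+1039/456·τ³=-177/1216

  seg 0: a=-1 b=2117/456 c=0 d=-293/456
  seg 1: a=3 b=619/228 c=-293/152 d=73/456
  seg 2: a=2 b=-701/228 c=-147/152 d=655/1368
  seg 3: a=-3 b=1847/456 c=127/38 d=-1547/456
  seg 4: a=1 b=127/228 c=-1039/152 d=1039/456
S(15/2) = -177/1216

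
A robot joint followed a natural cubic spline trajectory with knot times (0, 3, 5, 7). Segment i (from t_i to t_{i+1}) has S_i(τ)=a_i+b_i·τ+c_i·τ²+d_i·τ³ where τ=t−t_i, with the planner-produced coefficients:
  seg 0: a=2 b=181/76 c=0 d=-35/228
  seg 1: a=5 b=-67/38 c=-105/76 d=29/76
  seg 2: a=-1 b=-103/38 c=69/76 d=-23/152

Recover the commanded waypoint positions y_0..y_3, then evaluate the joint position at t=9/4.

y_0=2 y_1=5 y_2=-1 y_3=-4
S(9/4) = 27287/4864

y_0 = S_0(0) = a_0 = 2
y_1 = S_1(0) = a_1 = 5
y_2 = S_2(0) = a_2 = -1
y_3 = S_2(2) = -4
t_q=9/4 is in segment 0 (τ=9/4); S_0(τ)=27287/4864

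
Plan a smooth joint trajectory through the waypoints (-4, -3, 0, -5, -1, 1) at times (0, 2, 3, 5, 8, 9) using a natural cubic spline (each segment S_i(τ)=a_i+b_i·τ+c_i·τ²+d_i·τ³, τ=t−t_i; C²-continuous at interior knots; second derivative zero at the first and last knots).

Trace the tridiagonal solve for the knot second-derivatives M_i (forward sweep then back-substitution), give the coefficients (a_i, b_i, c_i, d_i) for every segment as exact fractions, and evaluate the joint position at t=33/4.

  seg 0: a=-4 b=-10315/13758 c=0 d=8597/27516
  seg 1: a=-3 b=41267/13758 c=8597/4586 d=-12892/6879
  seg 2: a=0 b=15497/13758 c=-17187/4586 d=26615/27516
  seg 3: a=-5 b=-31057/13758 c=4714/2293 d=-1313/4586
  seg 4: a=-1 b=16147/6879 c=-2389/4586 d=2389/13758
S(33/4) = -130029/293504

Δ: Δ0=1/2, Δ1=3, Δ2=-5/2, Δ3=4/3, Δ4=2
row 1: diag=6, rhs=15; c'=1/6, d'=5/2
row 2: denom=6−1·1/6=35/6; d'=(-33−1·5/2)/(35/6)=-213/35
row 3: denom=10−2·12/35=326/35; d'=(23−2·-213/35)/(326/35)=1231/326
row 4: denom=8−3·105/326=2293/326; d'=(4−3·1231/326)/(2293/326)=-2389/2293
back: M4=-2389/2293
back: M3=1231/326−105/326·-2389/2293=9428/2293
back: M2=-213/35−12/35·9428/2293=-17187/2293
back: M1=5/2−1/6·-17187/2293=8597/2293
M: M0=0, M1=8597/2293, M2=-17187/2293, M3=9428/2293, M4=-2389/2293, M5=0
seg 0: a=-4, c=M0/2=0, d=(M1−M0)/(6·2)=8597/27516, b=Δ0−h0·(2M0+M1)/6=-10315/13758
seg 1: a=-3, c=M1/2=8597/4586, d=(M2−M1)/(6·1)=-12892/6879, b=Δ1−h1·(2M1+M2)/6=41267/13758
seg 2: a=0, c=M2/2=-17187/4586, d=(M3−M2)/(6·2)=26615/27516, b=Δ2−h2·(2M2+M3)/6=15497/13758
seg 3: a=-5, c=M3/2=4714/2293, d=(M4−M3)/(6·3)=-1313/4586, b=Δ3−h3·(2M3+M4)/6=-31057/13758
seg 4: a=-1, c=M4/2=-2389/4586, d=(M5−M4)/(6·1)=2389/13758, b=Δ4−h4·(2M4+M5)/6=16147/6879
t_q=33/4 → seg 4, τ=1/4; S=-1+16147/6879·τ+-2389/4586·τ²+2389/13758·τ³=-130029/293504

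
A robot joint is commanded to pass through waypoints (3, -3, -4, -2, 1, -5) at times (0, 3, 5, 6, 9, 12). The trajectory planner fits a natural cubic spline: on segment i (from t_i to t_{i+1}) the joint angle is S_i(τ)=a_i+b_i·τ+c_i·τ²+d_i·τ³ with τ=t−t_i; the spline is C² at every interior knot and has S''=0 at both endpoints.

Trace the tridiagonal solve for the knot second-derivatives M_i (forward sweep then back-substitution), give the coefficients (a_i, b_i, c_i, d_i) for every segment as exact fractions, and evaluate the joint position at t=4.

  seg 0: a=3 b=-97/44 c=0 d=1/44
  seg 1: a=-3 b=-35/22 c=9/44 d=15/88
  seg 2: a=-4 b=14/11 c=27/22 d=-1/2
  seg 3: a=-2 b=49/22 c=-3/11 d=-1/22
  seg 4: a=1 b=-7/11 c=-15/22 d=5/66
S(4) = -371/88

Δ: Δ0=-2, Δ1=-1/2, Δ2=2, Δ3=1, Δ4=-2
row 1: diag=10, rhs=9; c'=1/5, d'=9/10
row 2: denom=6−2·1/5=28/5; d'=(15−2·9/10)/(28/5)=33/14
row 3: denom=8−1·5/28=219/28; d'=(-6−1·33/14)/(219/28)=-78/73
row 4: denom=12−3·28/73=792/73; d'=(-18−3·-78/73)/(792/73)=-15/11
back: M4=-15/11
back: M3=-78/73−28/73·-15/11=-6/11
back: M2=33/14−5/28·-6/11=27/11
back: M1=9/10−1/5·27/11=9/22
M: M0=0, M1=9/22, M2=27/11, M3=-6/11, M4=-15/11, M5=0
seg 0: a=3, c=M0/2=0, d=(M1−M0)/(6·3)=1/44, b=Δ0−h0·(2M0+M1)/6=-97/44
seg 1: a=-3, c=M1/2=9/44, d=(M2−M1)/(6·2)=15/88, b=Δ1−h1·(2M1+M2)/6=-35/22
seg 2: a=-4, c=M2/2=27/22, d=(M3−M2)/(6·1)=-1/2, b=Δ2−h2·(2M2+M3)/6=14/11
seg 3: a=-2, c=M3/2=-3/11, d=(M4−M3)/(6·3)=-1/22, b=Δ3−h3·(2M3+M4)/6=49/22
seg 4: a=1, c=M4/2=-15/22, d=(M5−M4)/(6·3)=5/66, b=Δ4−h4·(2M4+M5)/6=-7/11
t_q=4 → seg 1, τ=1; S=-3+-35/22·τ+9/44·τ²+15/88·τ³=-371/88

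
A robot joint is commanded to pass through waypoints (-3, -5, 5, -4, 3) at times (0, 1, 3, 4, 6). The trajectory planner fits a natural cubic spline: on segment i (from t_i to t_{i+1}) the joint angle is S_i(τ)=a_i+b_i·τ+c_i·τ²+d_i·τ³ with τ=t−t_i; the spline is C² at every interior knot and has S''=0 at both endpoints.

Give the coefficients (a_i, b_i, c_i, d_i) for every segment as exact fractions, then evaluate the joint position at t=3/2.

  seg 0: a=-3 b=-135/31 c=0 d=73/31
  seg 1: a=-5 b=84/31 c=219/31 d=-367/124
  seg 2: a=5 b=-141/31 c=-663/62 d=387/62
  seg 3: a=-4 b=-447/62 c=249/31 d=-83/62
S(3/2) = -2231/992

Δ: Δ0=-2, Δ1=5, Δ2=-9, Δ3=7/2
row 1: diag=6, rhs=42; c'=1/3, d'=7
row 2: denom=6−2·1/3=16/3; d'=(-84−2·7)/(16/3)=-147/8
row 3: denom=6−1·3/16=93/16; d'=(75−1·-147/8)/(93/16)=498/31
back: M3=498/31
back: M2=-147/8−3/16·498/31=-663/31
back: M1=7−1/3·-663/31=438/31
M: M0=0, M1=438/31, M2=-663/31, M3=498/31, M4=0
seg 0: a=-3, c=M0/2=0, d=(M1−M0)/(6·1)=73/31, b=Δ0−h0·(2M0+M1)/6=-135/31
seg 1: a=-5, c=M1/2=219/31, d=(M2−M1)/(6·2)=-367/124, b=Δ1−h1·(2M1+M2)/6=84/31
seg 2: a=5, c=M2/2=-663/62, d=(M3−M2)/(6·1)=387/62, b=Δ2−h2·(2M2+M3)/6=-141/31
seg 3: a=-4, c=M3/2=249/31, d=(M4−M3)/(6·2)=-83/62, b=Δ3−h3·(2M3+M4)/6=-447/62
t_q=3/2 → seg 1, τ=1/2; S=-5+84/31·τ+219/31·τ²+-367/124·τ³=-2231/992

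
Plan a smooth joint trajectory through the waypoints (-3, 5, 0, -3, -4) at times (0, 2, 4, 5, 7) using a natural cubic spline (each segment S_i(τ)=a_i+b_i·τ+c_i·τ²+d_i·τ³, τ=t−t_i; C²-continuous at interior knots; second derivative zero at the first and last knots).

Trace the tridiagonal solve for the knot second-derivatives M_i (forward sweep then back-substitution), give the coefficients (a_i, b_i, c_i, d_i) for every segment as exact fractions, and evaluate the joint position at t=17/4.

Δ: Δ0=4, Δ1=-5/2, Δ2=-3, Δ3=-1/2
row 1: diag=8, rhs=-39; c'=1/4, d'=-39/8
row 2: denom=6−2·1/4=11/2; d'=(-3−2·-39/8)/(11/2)=27/22
row 3: denom=6−1·2/11=64/11; d'=(15−1·27/22)/(64/11)=303/128
back: M3=303/128
back: M2=27/22−2/11·303/128=51/64
back: M1=-39/8−1/4·51/64=-1299/256
M: M0=0, M1=-1299/256, M2=51/64, M3=303/128, M4=0
seg 0: a=-3, c=M0/2=0, d=(M1−M0)/(6·2)=-433/1024, b=Δ0−h0·(2M0+M1)/6=1457/256
seg 1: a=5, c=M1/2=-1299/512, d=(M2−M1)/(6·2)=501/1024, b=Δ1−h1·(2M1+M2)/6=79/128
seg 2: a=0, c=M2/2=51/128, d=(M3−M2)/(6·1)=67/256, b=Δ2−h2·(2M2+M3)/6=-937/256
seg 3: a=-3, c=M3/2=303/256, d=(M4−M3)/(6·2)=-101/512, b=Δ3−h3·(2M3+M4)/6=-133/64
t_q=17/4 → seg 2, τ=1/4; S=0+-937/256·τ+51/128·τ²+67/256·τ³=-14517/16384

  seg 0: a=-3 b=1457/256 c=0 d=-433/1024
  seg 1: a=5 b=79/128 c=-1299/512 d=501/1024
  seg 2: a=0 b=-937/256 c=51/128 d=67/256
  seg 3: a=-3 b=-133/64 c=303/256 d=-101/512
S(17/4) = -14517/16384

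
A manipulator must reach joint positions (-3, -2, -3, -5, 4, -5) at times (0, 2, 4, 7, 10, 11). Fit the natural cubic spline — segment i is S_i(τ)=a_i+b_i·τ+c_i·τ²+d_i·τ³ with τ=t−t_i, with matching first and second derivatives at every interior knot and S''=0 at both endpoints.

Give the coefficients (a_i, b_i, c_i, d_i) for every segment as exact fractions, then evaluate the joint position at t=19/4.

  seg 0: a=-3 b=943/1509 c=0 d=-377/12072
  seg 1: a=-2 b=755/3018 c=-377/2012 d=-1133/12072
  seg 2: a=-3 b=-2453/1509 c=-755/1006 d=9689/27162
  seg 3: a=-5 b=10571/3018 c=3712/1509 d=-23789/27162
  seg 4: a=4 b=-8126/1509 c=-5455/1006 d=5455/3018
S(19/4) = -289139/64384

Δ: Δ0=1/2, Δ1=-1/2, Δ2=-2/3, Δ3=3, Δ4=-9
row 1: diag=8, rhs=-6; c'=1/4, d'=-3/4
row 2: denom=10−2·1/4=19/2; d'=(-1−2·-3/4)/(19/2)=1/19
row 3: denom=12−3·6/19=210/19; d'=(22−3·1/19)/(210/19)=83/42
row 4: denom=8−3·19/70=503/70; d'=(-72−3·83/42)/(503/70)=-5455/503
back: M4=-5455/503
back: M3=83/42−19/70·-5455/503=7424/1509
back: M2=1/19−6/19·7424/1509=-755/503
back: M1=-3/4−1/4·-755/503=-377/1006
M: M0=0, M1=-377/1006, M2=-755/503, M3=7424/1509, M4=-5455/503, M5=0
seg 0: a=-3, c=M0/2=0, d=(M1−M0)/(6·2)=-377/12072, b=Δ0−h0·(2M0+M1)/6=943/1509
seg 1: a=-2, c=M1/2=-377/2012, d=(M2−M1)/(6·2)=-1133/12072, b=Δ1−h1·(2M1+M2)/6=755/3018
seg 2: a=-3, c=M2/2=-755/1006, d=(M3−M2)/(6·3)=9689/27162, b=Δ2−h2·(2M2+M3)/6=-2453/1509
seg 3: a=-5, c=M3/2=3712/1509, d=(M4−M3)/(6·3)=-23789/27162, b=Δ3−h3·(2M3+M4)/6=10571/3018
seg 4: a=4, c=M4/2=-5455/1006, d=(M5−M4)/(6·1)=5455/3018, b=Δ4−h4·(2M4+M5)/6=-8126/1509
t_q=19/4 → seg 2, τ=3/4; S=-3+-2453/1509·τ+-755/1006·τ²+9689/27162·τ³=-289139/64384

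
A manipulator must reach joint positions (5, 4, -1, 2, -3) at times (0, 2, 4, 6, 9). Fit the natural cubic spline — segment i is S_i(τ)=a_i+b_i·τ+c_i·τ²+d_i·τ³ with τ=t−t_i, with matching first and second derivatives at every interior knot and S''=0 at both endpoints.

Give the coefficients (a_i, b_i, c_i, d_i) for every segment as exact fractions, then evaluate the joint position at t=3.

  seg 0: a=5 b=77/213 c=0 d=-367/1704
  seg 1: a=4 b=-947/426 c=-367/284 d=983/1704
  seg 2: a=-1 b=-100/213 c=154/71 d=-1009/1704
  seg 3: a=2 b=469/426 c=-393/284 d=131/852
S(3) = 603/568

Δ: Δ0=-1/2, Δ1=-5/2, Δ2=3/2, Δ3=-5/3
row 1: diag=8, rhs=-12; c'=1/4, d'=-3/2
row 2: denom=8−2·1/4=15/2; d'=(24−2·-3/2)/(15/2)=18/5
row 3: denom=10−2·4/15=142/15; d'=(-19−2·18/5)/(142/15)=-393/142
back: M3=-393/142
back: M2=18/5−4/15·-393/142=308/71
back: M1=-3/2−1/4·308/71=-367/142
M: M0=0, M1=-367/142, M2=308/71, M3=-393/142, M4=0
seg 0: a=5, c=M0/2=0, d=(M1−M0)/(6·2)=-367/1704, b=Δ0−h0·(2M0+M1)/6=77/213
seg 1: a=4, c=M1/2=-367/284, d=(M2−M1)/(6·2)=983/1704, b=Δ1−h1·(2M1+M2)/6=-947/426
seg 2: a=-1, c=M2/2=154/71, d=(M3−M2)/(6·2)=-1009/1704, b=Δ2−h2·(2M2+M3)/6=-100/213
seg 3: a=2, c=M3/2=-393/284, d=(M4−M3)/(6·3)=131/852, b=Δ3−h3·(2M3+M4)/6=469/426
t_q=3 → seg 1, τ=1; S=4+-947/426·τ+-367/284·τ²+983/1704·τ³=603/568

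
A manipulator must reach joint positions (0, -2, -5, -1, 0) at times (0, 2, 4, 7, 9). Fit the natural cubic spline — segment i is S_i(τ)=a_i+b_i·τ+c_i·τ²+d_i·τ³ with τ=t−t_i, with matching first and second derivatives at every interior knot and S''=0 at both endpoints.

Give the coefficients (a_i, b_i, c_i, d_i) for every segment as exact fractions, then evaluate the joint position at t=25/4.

  seg 0: a=0 b=-1421/2064 c=0 d=-643/8256
  seg 1: a=-2 b=-1675/1032 c=-643/1376 d=2183/8256
  seg 2: a=-5 b=-659/2064 c=385/344 d=-391/2064
  seg 3: a=-1 b=661/516 c=-403/688 d=403/4128
S(25/4) = -97325/44032

Δ: Δ0=-1, Δ1=-3/2, Δ2=4/3, Δ3=1/2
row 1: diag=8, rhs=-3; c'=1/4, d'=-3/8
row 2: denom=10−2·1/4=19/2; d'=(17−2·-3/8)/(19/2)=71/38
row 3: denom=10−3·6/19=172/19; d'=(-5−3·71/38)/(172/19)=-403/344
back: M3=-403/344
back: M2=71/38−6/19·-403/344=385/172
back: M1=-3/8−1/4·385/172=-643/688
M: M0=0, M1=-643/688, M2=385/172, M3=-403/344, M4=0
seg 0: a=0, c=M0/2=0, d=(M1−M0)/(6·2)=-643/8256, b=Δ0−h0·(2M0+M1)/6=-1421/2064
seg 1: a=-2, c=M1/2=-643/1376, d=(M2−M1)/(6·2)=2183/8256, b=Δ1−h1·(2M1+M2)/6=-1675/1032
seg 2: a=-5, c=M2/2=385/344, d=(M3−M2)/(6·3)=-391/2064, b=Δ2−h2·(2M2+M3)/6=-659/2064
seg 3: a=-1, c=M3/2=-403/688, d=(M4−M3)/(6·2)=403/4128, b=Δ3−h3·(2M3+M4)/6=661/516
t_q=25/4 → seg 2, τ=9/4; S=-5+-659/2064·τ+385/344·τ²+-391/2064·τ³=-97325/44032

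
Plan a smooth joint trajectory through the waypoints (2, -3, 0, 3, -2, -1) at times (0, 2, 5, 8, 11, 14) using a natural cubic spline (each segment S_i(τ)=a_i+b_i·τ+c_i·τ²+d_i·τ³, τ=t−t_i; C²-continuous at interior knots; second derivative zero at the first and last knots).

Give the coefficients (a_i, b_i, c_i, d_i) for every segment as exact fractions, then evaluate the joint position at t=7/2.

Δ: Δ0=-5/2, Δ1=1, Δ2=1, Δ3=-5/3, Δ4=1/3
row 1: diag=10, rhs=21; c'=3/10, d'=21/10
row 2: denom=12−3·3/10=111/10; d'=(0−3·21/10)/(111/10)=-21/37
row 3: denom=12−3·10/37=414/37; d'=(-16−3·-21/37)/(414/37)=-23/18
row 4: denom=12−3·37/138=515/46; d'=(12−3·-23/18)/(515/46)=437/309
back: M4=437/309
back: M3=-23/18−37/138·437/309=-512/309
back: M2=-21/37−10/37·-512/309=-37/309
back: M1=21/10−3/10·-37/309=220/103
M: M0=0, M1=220/103, M2=-37/309, M3=-512/309, M4=437/309, M5=0
seg 0: a=2, c=M0/2=0, d=(M1−M0)/(6·2)=55/309, b=Δ0−h0·(2M0+M1)/6=-1985/618
seg 1: a=-3, c=M1/2=110/103, d=(M2−M1)/(6·3)=-697/5562, b=Δ1−h1·(2M1+M2)/6=-665/618
seg 2: a=0, c=M2/2=-37/618, d=(M3−M2)/(6·3)=-475/5562, b=Δ2−h2·(2M2+M3)/6=602/309
seg 3: a=3, c=M3/2=-256/309, d=(M4−M3)/(6·3)=949/5562, b=Δ3−h3·(2M3+M4)/6=-443/618
seg 4: a=-2, c=M4/2=437/618, d=(M5−M4)/(6·3)=-437/5562, b=Δ4−h4·(2M4+M5)/6=-334/309
t_q=7/2 → seg 1, τ=3/2; S=-3+-665/618·τ+110/103·τ²+-697/5562·τ³=-4341/1648

  seg 0: a=2 b=-1985/618 c=0 d=55/309
  seg 1: a=-3 b=-665/618 c=110/103 d=-697/5562
  seg 2: a=0 b=602/309 c=-37/618 d=-475/5562
  seg 3: a=3 b=-443/618 c=-256/309 d=949/5562
  seg 4: a=-2 b=-334/309 c=437/618 d=-437/5562
S(7/2) = -4341/1648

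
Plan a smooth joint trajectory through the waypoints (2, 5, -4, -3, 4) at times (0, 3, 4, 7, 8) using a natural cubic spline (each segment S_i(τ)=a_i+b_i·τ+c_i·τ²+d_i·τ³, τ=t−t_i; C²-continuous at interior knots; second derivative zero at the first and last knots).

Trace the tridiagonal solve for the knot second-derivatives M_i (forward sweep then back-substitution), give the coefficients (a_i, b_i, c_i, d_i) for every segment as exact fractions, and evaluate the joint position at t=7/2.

Δ: Δ0=1, Δ1=-9, Δ2=1/3, Δ3=7
row 1: diag=8, rhs=-60; c'=1/8, d'=-15/2
row 2: denom=8−1·1/8=63/8; d'=(56−1·-15/2)/(63/8)=508/63
row 3: denom=8−3·8/21=48/7; d'=(40−3·508/63)/(48/7)=83/36
back: M3=83/36
back: M2=508/63−8/21·83/36=194/27
back: M1=-15/2−1/8·194/27=-907/108
M: M0=0, M1=-907/108, M2=194/27, M3=83/36, M4=0
seg 0: a=2, c=M0/2=0, d=(M1−M0)/(6·3)=-907/1944, b=Δ0−h0·(2M0+M1)/6=1123/216
seg 1: a=5, c=M1/2=-907/216, d=(M2−M1)/(6·1)=187/72, b=Δ1−h1·(2M1+M2)/6=-799/108
seg 2: a=-4, c=M2/2=97/27, d=(M3−M2)/(6·3)=-527/1944, b=Δ2−h2·(2M2+M3)/6=-1729/216
seg 3: a=-3, c=M3/2=83/72, d=(M4−M3)/(6·1)=-83/216, b=Δ3−h3·(2M3+M4)/6=673/108
t_q=7/2 → seg 1, τ=1/2; S=5+-799/108·τ+-907/216·τ²+187/72·τ³=995/1728

  seg 0: a=2 b=1123/216 c=0 d=-907/1944
  seg 1: a=5 b=-799/108 c=-907/216 d=187/72
  seg 2: a=-4 b=-1729/216 c=97/27 d=-527/1944
  seg 3: a=-3 b=673/108 c=83/72 d=-83/216
S(7/2) = 995/1728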